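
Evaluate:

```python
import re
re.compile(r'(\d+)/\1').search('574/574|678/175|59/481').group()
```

A backreference is literal: `\1` must see the identical characters the first group matched.
Unlike `match`, `search` isn't anchored — it looks for the pattern anywhere in the string.
The match spans [0:7] → '574/574'.
Captured: group 1 = '574'.

'574/574'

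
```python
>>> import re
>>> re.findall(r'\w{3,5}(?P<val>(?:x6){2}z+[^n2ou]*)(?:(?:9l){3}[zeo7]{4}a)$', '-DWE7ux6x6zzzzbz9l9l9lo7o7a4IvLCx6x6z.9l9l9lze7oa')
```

['x6x6z.']

The pattern matches 3 to 5 of a word character; then the literal 'x6' repeated 2 times, then one or more of a literal 'z', then zero or more of any character except [n2ou] (captured as 'val'); then the literal '9l' repeated 3 times, then exactly 4 of one of [zeo7], then a literal 'a' (non-capturing group); then anchored at the end.
Walking the string: at [27:49] match '4IvLCx6x6z.9l9l9lze7oa', group 1 = 'x6x6z.'.
Because there's exactly one group, `findall` drops the full match and keeps group 1 from the one hit.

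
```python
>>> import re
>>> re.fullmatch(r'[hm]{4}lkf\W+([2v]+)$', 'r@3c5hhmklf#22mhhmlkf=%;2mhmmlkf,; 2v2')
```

`fullmatch` succeeds only if the pattern covers the string from start to end.
Here the string isn't matched end-to-end, so the call returns None.

None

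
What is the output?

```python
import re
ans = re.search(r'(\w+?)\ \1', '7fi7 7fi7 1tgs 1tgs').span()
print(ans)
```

`\1` is not a pattern — it's the concrete string captured by group 1, re-applied verbatim.
The match spans [0:9] → '7fi7 7fi7'.

(0, 9)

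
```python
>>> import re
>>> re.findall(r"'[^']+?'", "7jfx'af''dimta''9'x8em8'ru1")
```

["'af'", "'dimta'", "'9'"]

Since nothing is captured, `findall` lists the 3 matched substrings directly.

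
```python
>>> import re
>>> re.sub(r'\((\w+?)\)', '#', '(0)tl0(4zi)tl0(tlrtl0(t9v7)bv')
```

Matches: at [0:3] → '(0)'; at [6:11] → '(4zi)'; at [21:27] → '(t9v7)'.
Every occurrence is swapped for '#'.

'#tl0#tl0(tlrtl0#bv'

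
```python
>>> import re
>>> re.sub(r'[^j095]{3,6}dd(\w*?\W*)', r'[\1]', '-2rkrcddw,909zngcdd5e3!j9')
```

Pattern: 3 to 6 of any character except [j095], then the literal 'dd'; then zero or more of a word character (lazy), then zero or more of a non-word character (captured).
Because the quantifier is non-greedy, it stops expanding at the earliest point where the rest of the pattern can succeed.
Matches: at [0:8] → '-2rkrcdd'; at [13:19] → 'zngcdd'.
`\1` in the replacement pulls in group 1's text for each match.

'[]w,909[]5e3!j9'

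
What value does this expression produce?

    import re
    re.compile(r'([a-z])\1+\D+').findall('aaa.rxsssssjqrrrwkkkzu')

['a']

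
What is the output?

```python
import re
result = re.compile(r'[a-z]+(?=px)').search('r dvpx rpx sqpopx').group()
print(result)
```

dv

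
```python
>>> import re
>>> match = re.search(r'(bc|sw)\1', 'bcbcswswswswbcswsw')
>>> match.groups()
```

('bc',)

After group 1 captures some text, `\1` only succeeds where that same text appears again.
Unlike `match`, `search` isn't anchored — it looks for the pattern anywhere in the string.
The match spans [0:4] → 'bcbc'.
Captured: group 1 = 'bc'.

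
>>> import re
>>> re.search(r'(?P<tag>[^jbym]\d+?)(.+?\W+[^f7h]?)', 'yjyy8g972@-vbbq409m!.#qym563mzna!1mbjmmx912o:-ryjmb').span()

(5, 12)

Pattern: any character except [jbym], then one or more of a digit (lazy) (captured as 'tag'); then one or more of any character (lazy), then one or more of a non-word character, then optionally any character except [f7h] (captured).
A `+?`/`*?`/`{m,n}?` starts at its minimum and grows only as far as needed for what follows to match.
Unlike `match`, `search` isn't anchored — it looks for the pattern anywhere in the string.
The match spans [5:12] → 'g972@-v'.
Captured: group 1 = 'g9', group 2 = '72@-v'.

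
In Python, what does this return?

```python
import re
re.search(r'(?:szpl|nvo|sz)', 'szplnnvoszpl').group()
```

'szpl'

Alternation tries branches left to right and keeps the first one that lets the overall match succeed at that position.
The match spans [0:4] → 'szpl'.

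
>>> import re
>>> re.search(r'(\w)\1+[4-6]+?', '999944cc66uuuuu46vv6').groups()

('9',)

The match spans [0:5] → '99994'.
Captured: group 1 = '9'.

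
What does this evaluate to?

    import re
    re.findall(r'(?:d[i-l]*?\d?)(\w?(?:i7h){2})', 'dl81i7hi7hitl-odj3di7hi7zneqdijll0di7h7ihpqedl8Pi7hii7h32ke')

['1i7hi7h']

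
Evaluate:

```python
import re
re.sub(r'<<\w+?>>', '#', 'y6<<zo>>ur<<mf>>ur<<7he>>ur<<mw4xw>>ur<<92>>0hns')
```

'y6#ur#ur#ur#ur#0hns'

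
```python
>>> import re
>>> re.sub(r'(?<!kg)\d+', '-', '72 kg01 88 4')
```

'- kg0- - -'

A negative assertion filters positions out without eating any characters.
Each match is replaced by '-'.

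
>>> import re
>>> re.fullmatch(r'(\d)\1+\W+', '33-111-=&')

`re.fullmatch` requires the pattern to consume the entire string.
Here there's no way to consume every character, so the call returns None.

None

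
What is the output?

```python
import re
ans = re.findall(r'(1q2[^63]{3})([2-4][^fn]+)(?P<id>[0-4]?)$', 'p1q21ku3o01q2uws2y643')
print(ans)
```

This matches the literal '1q2', then exactly 3 of any character except [63] (captured); then a character in [2-4], then one or more of any character except [fn] (captured); then optionally a character in [0-4] (captured as 'id'); then anchored at the end.
Matches: at [1:21] match '1q21ku3o01q2uws2y643', groups = ('1q21ku', '3o01q2uws2y643', '').
Multiple groups make `findall` return tuples — one 3-tuple for the one match.

[('1q21ku', '3o01q2uws2y643', '')]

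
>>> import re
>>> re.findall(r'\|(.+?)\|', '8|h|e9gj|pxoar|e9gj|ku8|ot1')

Lazy quantifiers expand one character at a time until the remainder of the pattern can match.
Because there's exactly one group, `findall` drops the full match and keeps group 1 from each hit.

['h', 'pxoar', 'ku8']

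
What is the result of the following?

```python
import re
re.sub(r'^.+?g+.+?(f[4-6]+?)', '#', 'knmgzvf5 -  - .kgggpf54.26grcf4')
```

'# -  - .kgggpf54.26grcf4'

The pattern matches anchored at the start of the string; then one or more of any character (lazy), then one or more of the literal 'g', then one or more of any character (lazy); then a literal 'f', then one or more of a character in [4-6] (lazy) (captured).
Matches: at [0:8] → 'knmgzvf5'.
Every occurrence is swapped for '#'.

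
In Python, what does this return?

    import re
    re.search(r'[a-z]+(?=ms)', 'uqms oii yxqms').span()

The `(?=…)`/`(?<=…)` assertion just peeks at neighbouring text; it doesn't advance the match position.
The match spans [0:2] → 'uq'.

(0, 2)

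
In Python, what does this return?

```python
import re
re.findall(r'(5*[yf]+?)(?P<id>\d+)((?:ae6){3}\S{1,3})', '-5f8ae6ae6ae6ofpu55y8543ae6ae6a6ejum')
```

The pattern matches zero or more of a literal '5', then one or more of one of [yf] (lazy) (captured); then one or more of a digit (captured as 'id'); then the literal 'ae6' repeated 3 times, then 1 to 3 of a non-whitespace character (captured).
Walking the string: at [1:16] match '5f8ae6ae6ae6ofp', groups = ('5f', '8', 'ae6ae6ae6ofp').
3 groups means the one result is a tuple of 3 captured strings — 1 here.

[('5f', '8', 'ae6ae6ae6ofp')]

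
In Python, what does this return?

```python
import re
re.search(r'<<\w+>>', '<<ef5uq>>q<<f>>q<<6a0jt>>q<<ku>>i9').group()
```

`re.search` tries every starting position until one works.
The match spans [0:9] → '<<ef5uq>>'.

'<<ef5uq>>'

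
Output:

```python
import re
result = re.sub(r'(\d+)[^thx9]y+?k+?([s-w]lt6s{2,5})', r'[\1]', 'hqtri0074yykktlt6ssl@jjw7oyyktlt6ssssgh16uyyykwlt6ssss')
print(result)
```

hqtri[0074]l@jjw[7]gh[16]

The replacement refers to a captured group, so each match is rewritten using its own captured text.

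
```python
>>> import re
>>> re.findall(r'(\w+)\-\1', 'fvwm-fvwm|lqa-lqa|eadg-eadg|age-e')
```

['fvwm', 'lqa', 'eadg', 'e']

After group 1 captures some text, `\1` only succeeds where that same text appears again.
Matches: at [0:9] match 'fvwm-fvwm', group 1 = 'fvwm'; at [10:17] match 'lqa-lqa', group 1 = 'lqa'; at [18:27] match 'eadg-eadg', group 1 = 'eadg'; at [30:33] match 'e-e', group 1 = 'e'.
`findall` collects group 1 from each match (4 total).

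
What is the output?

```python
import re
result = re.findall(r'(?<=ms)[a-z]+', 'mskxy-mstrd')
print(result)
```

The `(?=…)`/`(?<=…)` assertion just peeks at neighbouring text; it doesn't advance the match position.
With no groups in the pattern, `findall` gives back each whole match — 2 here.

['kxy', 'trd']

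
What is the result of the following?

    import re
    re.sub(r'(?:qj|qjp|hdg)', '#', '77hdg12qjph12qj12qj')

'77#12#ph12#12#'

Branches in `(...|...)` are attempted left-to-right; the first branch that allows the whole pattern to succeed is taken.
Matches: at [2:5] → 'hdg'; at [7:9] → 'qj'; at [13:15] → 'qj'; at [17:19] → 'qj'.
Each match is replaced by '#'.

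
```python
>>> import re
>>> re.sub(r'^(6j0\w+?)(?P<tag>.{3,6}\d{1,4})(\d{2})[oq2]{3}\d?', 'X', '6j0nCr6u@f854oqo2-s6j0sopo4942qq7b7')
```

Each match is replaced by 'X'.

'X-s6j0sopo4942qq7b7'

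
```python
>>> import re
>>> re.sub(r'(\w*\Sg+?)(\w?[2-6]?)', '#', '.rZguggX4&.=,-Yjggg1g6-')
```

'.#&.=,-#-'

Pattern: zero or more of a word character, then a non-whitespace character, then one or more of a literal 'g' (lazy) (captured); then optionally a word character, then optionally a character in [2-6] (captured).
Matches: at [1:9] → 'rZguggX4'; at [14:22] → 'Yjggg1g6'.
`sub` substitutes '#' at each match site.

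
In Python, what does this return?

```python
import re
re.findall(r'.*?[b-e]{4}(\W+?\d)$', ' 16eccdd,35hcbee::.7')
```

This matches zero or more of any character (lazy), then exactly 4 of a character in [b-e]; then one or more of a non-word character (lazy), then a digit (captured); then anchored at the end.
Scanning left to right: at [0:20] match ' 16eccdd,35hcbee::.7', group 1 = '::.7'.
With a single group, `findall` returns only what that group captured — 1 item.

['::.7']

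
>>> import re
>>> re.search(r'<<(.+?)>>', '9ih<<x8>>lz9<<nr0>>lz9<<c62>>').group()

Lazy quantifiers expand one character at a time until the remainder of the pattern can match.
The match spans [3:9] → '<<x8>>'.

'<<x8>>'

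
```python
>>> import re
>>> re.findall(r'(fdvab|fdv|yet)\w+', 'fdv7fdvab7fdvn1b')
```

['fdv']

With a single group, `findall` returns only what that group captured — 1 item.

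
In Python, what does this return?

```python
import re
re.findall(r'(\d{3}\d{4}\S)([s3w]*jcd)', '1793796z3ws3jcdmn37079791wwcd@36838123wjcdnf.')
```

[('1793796z', '3ws3jcd'), ('36838123', 'wjcd')]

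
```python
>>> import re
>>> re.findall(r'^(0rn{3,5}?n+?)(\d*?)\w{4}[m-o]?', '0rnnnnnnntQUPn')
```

[('0rnnnn', '')]

The pattern matches anchored at the start of the string; then the literal '0r', then 3 to 5 of the literal 'n' (lazy), then one or more of a literal 'n' (lazy) (captured); then zero or more of a digit (lazy) (captured); then exactly 4 of a word character, then optionally a character in [m-o].
Walking the string: at [0:10] match '0rnnnnnnnt', groups = ('0rnnnn', '').
With 2 capturing groups, `findall` returns a 2-tuple per match.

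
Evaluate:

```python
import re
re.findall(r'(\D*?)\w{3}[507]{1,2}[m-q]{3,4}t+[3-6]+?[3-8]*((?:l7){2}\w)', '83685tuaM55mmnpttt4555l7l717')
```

[('t', 'l7l71')]

A `+?`/`*?`/`{m,n}?` starts at its minimum and grows only as far as needed for what follows to match.
`findall` packs the 2 group values into a tuple for every match.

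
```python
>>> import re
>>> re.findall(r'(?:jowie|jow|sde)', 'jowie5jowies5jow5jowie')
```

['jowie', 'jowie', 'jow', 'jowie']

Alternation tries branches left to right and keeps the first one that lets the overall match succeed at that position.
With no groups in the pattern, `findall` gives back each whole match — 4 here.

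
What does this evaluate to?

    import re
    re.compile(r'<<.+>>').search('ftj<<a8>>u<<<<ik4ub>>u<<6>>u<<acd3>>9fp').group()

Unlike `match`, `search` isn't anchored — it looks for the pattern anywhere in the string.
The match spans [3:36] → '<<a8>>u<<<<ik4ub>>u<<6>>u<<acd3>>'.

'<<a8>>u<<<<ik4ub>>u<<6>>u<<acd3>>'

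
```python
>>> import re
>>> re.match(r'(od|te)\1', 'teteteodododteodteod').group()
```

'tete'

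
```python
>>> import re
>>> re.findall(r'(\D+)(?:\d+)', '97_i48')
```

The pattern matches one or more of a non-digit (captured); then one or more of a digit (non-capturing group).
One capturing group, so `findall` returns just the captured substring from the one match — 1 in all.

['_i']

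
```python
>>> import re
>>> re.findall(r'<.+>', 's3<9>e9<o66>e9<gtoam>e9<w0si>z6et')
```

['<9>e9<o66>e9<gtoam>e9<w0si>']

Scanning left to right: at [2:29] → '<9>e9<o66>e9<gtoam>e9<w0si>'.
No capturing groups, so `findall` returns the 1 full match string.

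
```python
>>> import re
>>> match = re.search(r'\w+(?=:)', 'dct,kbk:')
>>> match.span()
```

Lookahead/lookbehind check context without consuming it, so the matched span excludes the asserted characters.
`re.search` tries every starting position until one works.
The match spans [4:7] → 'kbk'.

(4, 7)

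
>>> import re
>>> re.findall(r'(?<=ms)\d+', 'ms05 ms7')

['05', '7']

The lookaround is zero-width — it requires the adjacent text to match without consuming it, so the asserted text isn't part of the match.
No capturing groups, so `findall` returns the 2 full match strings.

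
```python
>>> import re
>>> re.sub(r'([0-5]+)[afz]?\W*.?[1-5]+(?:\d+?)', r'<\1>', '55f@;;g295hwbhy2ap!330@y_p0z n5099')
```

'<55>5hwbhy2ap!<3>@y_p<0>99'

This matches one or more of a character in [0-5] (captured); then optionally one of [afz], then zero or more of a non-word character, then optionally any character; then one or more of a character in [1-5]; then one or more of a digit (lazy) (non-capturing group).
The replacement refers to a captured group, so each match is rewritten using its own captured text.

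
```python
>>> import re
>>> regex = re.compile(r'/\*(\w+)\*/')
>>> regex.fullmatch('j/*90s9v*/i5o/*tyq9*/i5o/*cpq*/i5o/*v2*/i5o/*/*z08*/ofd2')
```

None

`re.fullmatch` requires the pattern to consume the entire string.
Here the pattern can't cover the whole string, so the call returns None.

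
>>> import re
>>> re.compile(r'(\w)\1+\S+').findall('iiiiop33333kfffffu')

['i']

`\1` has to match the exact text group 1 already captured.
With a single group, `findall` returns only what that group captured — 1 item.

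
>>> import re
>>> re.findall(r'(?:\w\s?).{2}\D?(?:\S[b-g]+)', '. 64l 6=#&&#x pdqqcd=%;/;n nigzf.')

The pattern matches a word character, then optionally whitespace (non-capturing group); then exactly 2 of any character, then optionally a non-digit; then a non-whitespace character, then one or more of a character in [b-g] (non-capturing group).
Walking the string: at [12:20] → 'x pdqqcd'; at [25:32] → 'n nigzf'.
No capturing groups, so `findall` returns the 2 full match strings.

['x pdqqcd', 'n nigzf']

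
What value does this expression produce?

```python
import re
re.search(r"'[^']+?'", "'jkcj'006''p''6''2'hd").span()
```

(0, 6)

The match spans [0:6] → "'jkcj'".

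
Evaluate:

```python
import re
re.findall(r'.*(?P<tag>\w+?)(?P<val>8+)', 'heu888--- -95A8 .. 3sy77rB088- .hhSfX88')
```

The pattern matches zero or more of any character; then one or more of a word character (lazy) (captured as 'tag'); then one or more of a literal '8' (captured as 'val').
Walking the string: at [0:39] match 'heu888--- -95A8 .. 3sy77rB088- .hhSfX88', groups = ('8', '8').
2 groups means the one result is a tuple of 2 captured strings — 1 here.

[('8', '8')]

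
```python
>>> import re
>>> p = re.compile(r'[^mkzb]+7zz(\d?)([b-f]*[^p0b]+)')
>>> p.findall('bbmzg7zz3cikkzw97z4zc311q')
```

[('3', 'cikkzw97z4zc311q')]

Pattern: one or more of any character except [mkzb], then the literal '7zz'; then optionally a digit (captured); then zero or more of a character in [b-f], then one or more of any character except [p0b] (captured).
Scanning left to right: at [4:25] match 'g7zz3cikkzw97z4zc311q', groups = ('3', 'cikkzw97z4zc311q').
`findall` packs the 2 group values into a tuple for every match.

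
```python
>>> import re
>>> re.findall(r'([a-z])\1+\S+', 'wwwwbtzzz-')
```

`\1` is not a pattern — it's the concrete string captured by group 1, re-applied verbatim.
Walking the string: at [0:10] match 'wwwwbtzzz-', group 1 = 'w'.
With a single group, `findall` returns only what that group captured — 1 item.

['w']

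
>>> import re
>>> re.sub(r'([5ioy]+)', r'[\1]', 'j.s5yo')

'j.s[5yo]'

This matches one or more of one of [5ioy] (captured).
Matches: at [3:6] → '5yo'.
The replacement refers to a captured group, so each match is rewritten using its own captured text.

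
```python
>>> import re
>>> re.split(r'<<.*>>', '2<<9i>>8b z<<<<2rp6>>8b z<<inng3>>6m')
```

['2', '6m']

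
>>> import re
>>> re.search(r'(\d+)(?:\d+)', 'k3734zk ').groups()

This matches one or more of a digit (captured); then one or more of a digit (non-capturing group).
Unlike `match`, `search` isn't anchored — it looks for the pattern anywhere in the string.
The match spans [1:5] → '3734'.
Captured: group 1 = '373'.

('373',)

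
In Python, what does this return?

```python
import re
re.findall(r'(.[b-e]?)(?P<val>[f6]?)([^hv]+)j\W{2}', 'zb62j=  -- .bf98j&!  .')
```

[('zb', '6', '2j=  -- .bf98')]

The pattern matches any character, then optionally a character in [b-e] (captured); then optionally one of [f6] (captured as 'val'); then one or more of any character except [hv] (captured); then a literal 'j', then exactly 2 of a non-word character.
Matches: at [0:19] match 'zb62j=  -- .bf98j&!', groups = ('zb', '6', '2j=  -- .bf98').
With 3 capturing groups, `findall` returns a 3-tuple per match.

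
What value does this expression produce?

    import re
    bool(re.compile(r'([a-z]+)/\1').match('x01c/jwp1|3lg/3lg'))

False

`re.match` only tries the pattern at the start of the string.
Here position 0 doesn't satisfy it, so the call returns None, and `bool(None)` is False.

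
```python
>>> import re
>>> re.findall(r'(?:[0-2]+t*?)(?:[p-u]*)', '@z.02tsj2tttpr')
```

['02ts', '2tttpr']

`findall` yields the raw match text (2 of them) because the pattern has no groups.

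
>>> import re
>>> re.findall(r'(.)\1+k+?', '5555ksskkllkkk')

A backreference is literal: `\1` must see the identical characters the first group matched.
`findall` collects group 1 from each match (3 total).

['5', 's', 'l']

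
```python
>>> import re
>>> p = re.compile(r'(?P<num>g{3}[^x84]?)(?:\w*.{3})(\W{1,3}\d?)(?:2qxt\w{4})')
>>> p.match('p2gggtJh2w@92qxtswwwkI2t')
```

`re.match` only tries the pattern at the start of the string.
Here the string doesn't start with a match, so the call returns None.

None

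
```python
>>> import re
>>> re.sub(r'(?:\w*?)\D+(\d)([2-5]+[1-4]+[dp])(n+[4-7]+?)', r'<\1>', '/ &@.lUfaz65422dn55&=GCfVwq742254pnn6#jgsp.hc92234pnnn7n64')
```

'<6><7><9>n64'

`\1` in the replacement pulls in group 1's text for each match.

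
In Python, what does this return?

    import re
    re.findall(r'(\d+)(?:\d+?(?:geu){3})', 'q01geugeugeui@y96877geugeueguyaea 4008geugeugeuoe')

['0', '400']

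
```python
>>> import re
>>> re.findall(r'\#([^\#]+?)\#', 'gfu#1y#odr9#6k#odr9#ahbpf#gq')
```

`findall` collects group 1 from each match (3 total).

['1y', '6k', 'ahbpf']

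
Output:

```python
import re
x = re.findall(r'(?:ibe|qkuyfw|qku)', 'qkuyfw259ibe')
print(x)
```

Alternation tries branches left to right and keeps the first one that lets the overall match succeed at that position.
Matches: at [0:6] → 'qkuyfw'; at [9:12] → 'ibe'.
With no groups in the pattern, `findall` gives back each whole match — 2 here.

['qkuyfw', 'ibe']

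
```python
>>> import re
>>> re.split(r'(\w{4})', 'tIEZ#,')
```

['', 'tIEZ', '#,']

This matches exactly 4 of a word character (captured).
Matches to split on: at [0:4] → 'tIEZ'.
Because the pattern has a capturing group, `split` also inserts each captured text between the pieces.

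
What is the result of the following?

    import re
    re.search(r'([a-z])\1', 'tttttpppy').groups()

('t',)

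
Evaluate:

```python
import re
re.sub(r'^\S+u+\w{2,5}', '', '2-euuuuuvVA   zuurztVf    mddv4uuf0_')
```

'   zuurztVf    mddv4uuf0_'

This matches anchored at the start of the string; then one or more of a non-whitespace character; then one or more of a literal 'u'; then 2 to 5 of a word character.
Matches: at [0:11] → '2-euuuuuvVA'.
`sub` substitutes '' at each match site.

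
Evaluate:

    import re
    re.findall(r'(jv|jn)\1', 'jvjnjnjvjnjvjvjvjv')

`\1` has to match the exact text group 1 already captured.
Scanning left to right: at [2:6] match 'jnjn', group 1 = 'jn'; at [10:14] match 'jvjv', group 1 = 'jv'; at [14:18] match 'jvjv', group 1 = 'jv'.
One capturing group, so `findall` returns just the captured substring from each match — 3 in all.

['jn', 'jv', 'jv']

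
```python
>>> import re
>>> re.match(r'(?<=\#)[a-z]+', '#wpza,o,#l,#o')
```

Lookahead/lookbehind check context without consuming it, so the matched span excludes the asserted characters.
`match` is anchored at position 0; if the pattern doesn't fit there, it returns None.
Here the string doesn't start with a match, so the call returns None.

None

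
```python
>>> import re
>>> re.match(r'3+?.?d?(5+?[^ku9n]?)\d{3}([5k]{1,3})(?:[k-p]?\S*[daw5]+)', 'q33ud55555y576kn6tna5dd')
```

None

This matches one or more of the literal '3' (lazy), then optionally any character, then optionally the literal 'd'; then one or more of the literal '5' (lazy), then optionally any character except [ku9n] (captured); then exactly 3 of a digit; then 1 to 3 of one of [5k] (captured); then optionally a character in [k-p], then zero or more of a non-whitespace character, then one or more of one of [daw5] (non-capturing group).
With `match`, the pattern is implicitly anchored at the beginning.
Here position 0 doesn't satisfy it, so the call returns None.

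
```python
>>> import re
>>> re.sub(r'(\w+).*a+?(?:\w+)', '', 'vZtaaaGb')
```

''

The pattern matches one or more of a word character (captured); then zero or more of any character, then one or more of a literal 'a' (lazy); then one or more of a word character (non-capturing group).
Matches: at [0:8] → 'vZtaaaGb'.
`sub` substitutes '' at each match site.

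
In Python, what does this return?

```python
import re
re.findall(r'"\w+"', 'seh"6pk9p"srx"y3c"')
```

Scanning left to right: at [3:10] → '"6pk9p"'; at [13:18] → '"y3c"'.
`findall` yields the raw match text (2 of them) because the pattern has no groups.

['"6pk9p"', '"y3c"']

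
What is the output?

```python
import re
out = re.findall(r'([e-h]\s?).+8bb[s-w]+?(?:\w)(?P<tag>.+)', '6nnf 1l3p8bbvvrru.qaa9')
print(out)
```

[('f ', 'rru.qaa9')]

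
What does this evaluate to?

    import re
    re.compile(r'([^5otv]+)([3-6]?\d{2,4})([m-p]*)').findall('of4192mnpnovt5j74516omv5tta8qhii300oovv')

[('f41', '92', 'mnpno'), ('j74', '516', 'om'), ('a8qhii3', '00', 'oo')]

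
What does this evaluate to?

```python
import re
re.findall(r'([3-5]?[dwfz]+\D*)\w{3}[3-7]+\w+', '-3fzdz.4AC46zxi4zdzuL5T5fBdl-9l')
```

This matches optionally a character in [3-5], then one or more of one of [dwfz], then zero or more of a non-digit (captured); then exactly 3 of a word character, then one or more of a character in [3-7]; then one or more of a word character.
Matches: at [1:28] match '3fzdz.4AC46zxi4zdzuL5T5fBdl', group 1 = '3fzdz.'.
With a single group, `findall` returns only what that group captured — 1 item.

['3fzdz.']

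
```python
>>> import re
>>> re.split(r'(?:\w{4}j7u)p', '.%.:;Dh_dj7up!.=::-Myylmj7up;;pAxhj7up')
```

['.%.:;', '!.=::-M', ';;', '']

Pattern: exactly 4 of a word character, then the literal 'j7u' (non-capturing group); then a literal 'p'.
The string is cut at each match, leaving 4 pieces.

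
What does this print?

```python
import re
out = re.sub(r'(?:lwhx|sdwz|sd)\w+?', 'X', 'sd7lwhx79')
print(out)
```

Matches: at [0:3] → 'sd7'; at [3:8] → 'lwhx7'.
`sub` substitutes 'X' at each match site.

XX9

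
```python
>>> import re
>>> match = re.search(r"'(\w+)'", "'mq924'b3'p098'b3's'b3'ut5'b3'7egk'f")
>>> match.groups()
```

`search` walks the string left to right and returns the first match it finds.
The match spans [0:7] → "'mq924'".
Captured: group 1 = 'mq924'.

('mq924',)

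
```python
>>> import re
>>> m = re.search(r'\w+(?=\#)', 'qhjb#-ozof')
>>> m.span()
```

(0, 4)

Because the assertion is zero-width, the text it checks is not consumed and won't appear in the result.
`re.search` scans for the first position where the pattern succeeds.
The match spans [0:4] → 'qhjb'.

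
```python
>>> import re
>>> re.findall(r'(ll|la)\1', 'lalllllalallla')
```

The backreference `\1` re-matches whatever the first group consumed, character for character.
One capturing group, so `findall` returns just the captured substring from each match — 2 in all.

['ll', 'la']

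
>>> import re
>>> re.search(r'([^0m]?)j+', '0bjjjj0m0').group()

'bjjjj'

This matches optionally any character except [0m] (captured); then one or more of a literal 'j'.
`re.search` tries every starting position until one works.
The match spans [1:6] → 'bjjjj'.
Captured: group 1 = 'b'.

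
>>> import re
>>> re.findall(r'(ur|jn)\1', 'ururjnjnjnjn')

['ur', 'jn', 'jn']

`\1` is not a pattern — it's the concrete string captured by group 1, re-applied verbatim.
Matches: at [0:4] match 'urur', group 1 = 'ur'; at [4:8] match 'jnjn', group 1 = 'jn'; at [8:12] match 'jnjn', group 1 = 'jn'.
With a single group, `findall` returns only what that group captured — 3 items.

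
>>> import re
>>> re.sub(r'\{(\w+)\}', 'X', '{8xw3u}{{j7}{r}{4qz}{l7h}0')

'X{XXXX0'

Matches: at [0:7] → '{8xw3u}'; at [8:12] → '{j7}'; at [12:15] → '{r}'; at [15:20] → '{4qz}'; at [20:25] → '{l7h}'.
Each match is replaced by 'X'.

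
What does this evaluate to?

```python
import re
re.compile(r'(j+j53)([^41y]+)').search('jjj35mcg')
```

None

The pattern matches one or more of the literal 'j', then the literal 'j53' (captured); then one or more of any character except [41y] (captured).
Here nothing in the string fits, so the call returns None.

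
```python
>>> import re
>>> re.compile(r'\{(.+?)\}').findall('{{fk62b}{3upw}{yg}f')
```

['{fk62b', '3upw', 'yg']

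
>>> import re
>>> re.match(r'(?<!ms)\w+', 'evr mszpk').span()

(0, 3)

With `match`, the pattern is implicitly anchored at the beginning.
The match spans [0:3] → 'evr'.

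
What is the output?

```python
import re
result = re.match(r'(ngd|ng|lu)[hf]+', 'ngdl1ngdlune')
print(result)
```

None

`re.match` won't scan ahead — the pattern has to work from the very first character.
Here the pattern fails at index 0, so the call returns None.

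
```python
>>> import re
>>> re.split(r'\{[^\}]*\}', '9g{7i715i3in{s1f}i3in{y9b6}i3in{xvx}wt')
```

['9g', 'i3in', 'i3in', 'wt']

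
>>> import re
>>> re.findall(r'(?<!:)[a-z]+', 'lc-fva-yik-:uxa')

['lc', 'fva', 'yik', 'xa']

The negative lookahead/lookbehind blocks any match where the forbidden context is present.
Scanning left to right: at [0:2] → 'lc'; at [3:6] → 'fva'; at [7:10] → 'yik'; at [13:15] → 'xa'.
`findall` yields the raw match text (4 of them) because the pattern has no groups.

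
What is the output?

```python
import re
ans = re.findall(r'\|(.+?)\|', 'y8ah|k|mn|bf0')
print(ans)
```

['k']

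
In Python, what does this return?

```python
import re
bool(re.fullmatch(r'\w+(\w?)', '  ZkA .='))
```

False

This matches one or more of a word character; then optionally a word character (captured).
`re.fullmatch` is like wrapping the pattern in `^…$` (in single-line mode).
Here the string isn't matched end-to-end, so the call returns None, and `bool(None)` is False.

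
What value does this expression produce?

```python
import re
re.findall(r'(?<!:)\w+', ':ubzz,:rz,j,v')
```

['bzz', 'z', 'j', 'v']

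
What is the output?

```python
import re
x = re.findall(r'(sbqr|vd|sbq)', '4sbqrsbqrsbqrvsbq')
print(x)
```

['sbqr', 'sbqr', 'sbqr', 'sbq']

The regex engine tests alternatives in the order written; an earlier branch that matches wins even if a later one would match more.
Walking the string: at [1:5] match 'sbqr', group 1 = 'sbqr'; at [5:9] match 'sbqr', group 1 = 'sbqr'; at [9:13] match 'sbqr', group 1 = 'sbqr'; at [14:17] match 'sbq', group 1 = 'sbq'.
Because there's exactly one group, `findall` drops the full match and keeps group 1 from each hit.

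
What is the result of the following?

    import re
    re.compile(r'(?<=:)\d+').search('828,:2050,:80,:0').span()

The positive lookaround only admits positions where the adjacent text matches; those characters stay outside the span.
Unlike `match`, `search` isn't anchored — it looks for the pattern anywhere in the string.
The match spans [5:9] → '2050'.

(5, 9)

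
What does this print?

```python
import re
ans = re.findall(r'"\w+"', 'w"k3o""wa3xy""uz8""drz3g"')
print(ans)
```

Walking the string: at [1:6] → '"k3o"'; at [6:13] → '"wa3xy"'; at [13:18] → '"uz8"'; at [18:25] → '"drz3g"'.
No capturing groups, so `findall` returns the 4 full match strings.

['"k3o"', '"wa3xy"', '"uz8"', '"drz3g"']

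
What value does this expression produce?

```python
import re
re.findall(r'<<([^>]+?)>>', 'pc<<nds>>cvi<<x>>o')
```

Matches: at [2:9] match '<<nds>>', group 1 = 'nds'; at [12:17] match '<<x>>', group 1 = 'x'.
With a single group, `findall` returns only what that group captured — 2 items.

['nds', 'x']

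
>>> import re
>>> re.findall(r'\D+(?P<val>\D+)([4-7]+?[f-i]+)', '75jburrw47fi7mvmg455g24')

[('w', '47fi'), ('g', '455g')]

With 2 capturing groups, `findall` returns a 2-tuple per match.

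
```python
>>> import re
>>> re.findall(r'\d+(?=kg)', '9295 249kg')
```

['249']

The positive lookaround only admits positions where the adjacent text matches; those characters stay outside the span.
With no groups in the pattern, `findall` gives back each whole match — 1 here.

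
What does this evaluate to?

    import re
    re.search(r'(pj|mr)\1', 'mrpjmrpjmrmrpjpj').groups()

('mr',)

`\1` is not a pattern — it's the concrete string captured by group 1, re-applied verbatim.
`re.search` tries every starting position until one works.
The match spans [8:12] → 'mrmr'.
Captured: group 1 = 'mr'.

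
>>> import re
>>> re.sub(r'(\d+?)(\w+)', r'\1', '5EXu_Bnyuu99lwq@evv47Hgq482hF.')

'5@evv4.'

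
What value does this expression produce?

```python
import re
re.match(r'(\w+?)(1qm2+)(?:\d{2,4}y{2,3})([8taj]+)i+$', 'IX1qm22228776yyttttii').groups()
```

Pattern: one or more of a word character (lazy) (captured); then the literal '1qm', then one or more of a literal '2' (captured); then 2 to 4 of a digit, then 2 to 3 of a literal 'y' (non-capturing group); then one or more of one of [8taj] (captured); then one or more of a literal 'i'; then anchored at the end.
With `match`, the pattern is implicitly anchored at the beginning.
The match spans [0:21] → 'IX1qm22228776yyttttii'.
Captured: group 1 = 'IX', group 2 = '1qm2222', group 3 = 'tttt'.

('IX', '1qm2222', 'tttt')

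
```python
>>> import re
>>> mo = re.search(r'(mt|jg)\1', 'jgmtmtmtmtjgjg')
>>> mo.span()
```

(2, 6)

After group 1 captures some text, `\1` only succeeds where that same text appears again.
The match spans [2:6] → 'mtmt'.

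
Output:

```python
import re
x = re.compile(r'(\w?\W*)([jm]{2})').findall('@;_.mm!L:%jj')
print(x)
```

[('_.', 'mm'), ('L:%', 'jj')]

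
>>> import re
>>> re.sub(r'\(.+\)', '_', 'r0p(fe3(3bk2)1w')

Every occurrence is swapped for '_'.

'r0p_1w'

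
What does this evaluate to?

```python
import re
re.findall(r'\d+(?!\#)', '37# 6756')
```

['3', '6756']

`(?!…)`/`(?<!…)` only lets a position through if the neighbouring text does NOT match; no characters are consumed.
Walking the string: at [0:1] → '3'; at [4:8] → '6756'.
No capturing groups, so `findall` returns the 2 full match strings.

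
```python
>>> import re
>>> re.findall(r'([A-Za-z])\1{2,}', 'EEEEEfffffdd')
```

After group 1 captures some text, `\1` only succeeds where that same text appears again.
Walking the string: at [0:5] match 'EEEEE', group 1 = 'E'; at [5:10] match 'fffff', group 1 = 'f'.
With a single group, `findall` returns only what that group captured — 2 items.

['E', 'f']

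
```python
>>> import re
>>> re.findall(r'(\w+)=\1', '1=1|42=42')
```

['1', '42']

`\1` has to match the exact text group 1 already captured.
Matches: at [0:3] match '1=1', group 1 = '1'; at [4:9] match '42=42', group 1 = '42'.
`findall` collects group 1 from each match (2 total).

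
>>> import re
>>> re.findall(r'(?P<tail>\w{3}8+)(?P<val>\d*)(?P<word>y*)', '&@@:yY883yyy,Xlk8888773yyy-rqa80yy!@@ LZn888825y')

With 3 capturing groups, `findall` returns a 3-tuple per match.

[('yY88', '3', 'yyy'), ('Xlk8888', '773', 'yyy'), ('rqa8', '0', 'yy'), ('LZn8888', '25', 'y')]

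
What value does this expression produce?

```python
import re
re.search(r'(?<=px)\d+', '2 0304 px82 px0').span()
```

(9, 11)

The lookaround is zero-width — it requires the adjacent text to match without consuming it, so the asserted text isn't part of the match.
The match spans [9:11] → '82'.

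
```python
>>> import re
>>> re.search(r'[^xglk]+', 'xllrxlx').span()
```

This matches one or more of any character except [xglk].
Unlike `match`, `search` isn't anchored — it looks for the pattern anywhere in the string.
The match spans [3:4] → 'r'.

(3, 4)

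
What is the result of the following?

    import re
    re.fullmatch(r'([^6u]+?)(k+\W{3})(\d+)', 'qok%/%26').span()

(0, 8)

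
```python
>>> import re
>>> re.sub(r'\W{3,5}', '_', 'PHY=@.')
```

'PHY_'

This matches 3 to 5 of a non-word character.
`sub` substitutes '_' at each match site.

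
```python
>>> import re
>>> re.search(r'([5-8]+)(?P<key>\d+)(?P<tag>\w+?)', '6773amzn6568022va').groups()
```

('677', '3', 'a')

The match spans [0:5] → '6773a'.
Captured: group 1 = '677', group 2 = '3', group 3 = 'a'.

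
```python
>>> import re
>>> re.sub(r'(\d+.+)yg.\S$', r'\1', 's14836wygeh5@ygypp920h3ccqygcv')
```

This matches one or more of a digit, then one or more of any character (captured); then the literal 'yg', then any character, then a non-whitespace character; then anchored at the end.
Matches: at [1:30] → '14836wygeh5@ygypp920h3ccqygcv'.
The replacement refers to a captured group, so each match is rewritten using its own captured text.

's14836wygeh5@ygypp920h3ccq'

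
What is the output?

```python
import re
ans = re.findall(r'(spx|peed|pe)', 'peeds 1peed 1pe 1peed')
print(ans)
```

['peed', 'peed', 'pe', 'peed']

The regex engine tests alternatives in the order written; an earlier branch that matches wins even if a later one would match more.
Walking the string: at [0:4] match 'peed', group 1 = 'peed'; at [7:11] match 'peed', group 1 = 'peed'; at [13:15] match 'pe', group 1 = 'pe'; at [17:21] match 'peed', group 1 = 'peed'.
Because there's exactly one group, `findall` drops the full match and keeps group 1 from each hit.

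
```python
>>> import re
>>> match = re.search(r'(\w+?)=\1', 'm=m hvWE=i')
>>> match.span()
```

The backreference `\1` re-matches whatever the first group consumed, character for character.
`re.search` scans for the first position where the pattern succeeds.
The match spans [0:3] → 'm=m'.
Captured: group 1 = 'm'.

(0, 3)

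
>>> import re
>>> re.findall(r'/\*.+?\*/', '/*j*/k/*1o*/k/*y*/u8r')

['/*j*/', '/*1o*/', '/*y*/']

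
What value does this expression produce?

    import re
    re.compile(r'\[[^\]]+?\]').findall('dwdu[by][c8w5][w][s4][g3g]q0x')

['[by]', '[c8w5]', '[w]', '[s4]', '[g3g]']

Scanning left to right: at [4:8] → '[by]'; at [8:14] → '[c8w5]'; at [14:17] → '[w]'; at [17:21] → '[s4]'; at [21:26] → '[g3g]'.
With no groups in the pattern, `findall` gives back each whole match — 5 here.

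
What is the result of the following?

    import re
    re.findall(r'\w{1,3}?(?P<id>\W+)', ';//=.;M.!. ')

['.!. ']

This matches 1 to 3 of a word character (lazy); then one or more of a non-word character (captured as 'id').
With a single group, `findall` returns only what that group captured — 1 item.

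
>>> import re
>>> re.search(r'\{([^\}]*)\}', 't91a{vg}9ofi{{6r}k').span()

(4, 8)

The match spans [4:8] → '{vg}'.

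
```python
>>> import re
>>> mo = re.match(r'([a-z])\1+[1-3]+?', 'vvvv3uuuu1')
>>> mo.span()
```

(0, 5)

After group 1 captures some text, `\1` only succeeds where that same text appears again.
`re.match` only tries the pattern at the start of the string.
The match spans [0:5] → 'vvvv3'.
Captured: group 1 = 'v'.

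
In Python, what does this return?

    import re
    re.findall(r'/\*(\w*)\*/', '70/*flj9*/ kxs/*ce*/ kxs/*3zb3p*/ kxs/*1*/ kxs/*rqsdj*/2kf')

With a single group, `findall` returns only what that group captured — 5 items.

['flj9', 'ce', '3zb3p', '1', 'rqsdj']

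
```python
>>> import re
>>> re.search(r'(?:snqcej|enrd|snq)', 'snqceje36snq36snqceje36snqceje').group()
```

Alternation tries branches left to right and keeps the first one that lets the overall match succeed at that position.
`re.search` scans for the first position where the pattern succeeds.
The match spans [0:6] → 'snqcej'.

'snqcej'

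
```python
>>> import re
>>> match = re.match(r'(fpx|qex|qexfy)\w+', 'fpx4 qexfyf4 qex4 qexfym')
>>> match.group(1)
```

'fpx'

With `match`, the pattern is implicitly anchored at the beginning.
The match spans [0:4] → 'fpx4'.
Captured: group 1 = 'fpx'.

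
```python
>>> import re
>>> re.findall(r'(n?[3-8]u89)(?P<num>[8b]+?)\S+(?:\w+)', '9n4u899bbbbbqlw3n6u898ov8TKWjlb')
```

[('n6u89', '8')]

This matches optionally a literal 'n', then a character in [3-8], then the literal 'u89' (captured); then one or more of one of [8b] (lazy) (captured as 'num'); then one or more of a non-whitespace character; then one or more of a word character (non-capturing group).
Scanning left to right: at [16:31] match 'n6u898ov8TKWjlb', groups = ('n6u89', '8').
`findall` packs the 2 group values into a tuple for every match.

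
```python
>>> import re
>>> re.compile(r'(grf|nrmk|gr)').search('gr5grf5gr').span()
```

(0, 2)

Unlike `match`, `search` isn't anchored — it looks for the pattern anywhere in the string.
The match spans [0:2] → 'gr'.
Captured: group 1 = 'gr'.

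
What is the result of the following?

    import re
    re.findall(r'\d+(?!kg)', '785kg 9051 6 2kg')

Because the assertion is negative and zero-width, positions next to the forbidden text are skipped.
Since nothing is captured, `findall` lists the 3 matched substrings directly.

['78', '9051', '6']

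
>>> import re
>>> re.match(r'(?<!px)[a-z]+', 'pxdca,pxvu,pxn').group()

'pxdca'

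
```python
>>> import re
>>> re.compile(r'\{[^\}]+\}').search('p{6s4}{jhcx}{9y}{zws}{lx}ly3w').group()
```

`re.search` scans for the first position where the pattern succeeds.
The match spans [1:6] → '{6s4}'.

'{6s4}'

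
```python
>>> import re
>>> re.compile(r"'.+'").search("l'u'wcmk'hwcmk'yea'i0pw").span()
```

(1, 19)

The match spans [1:19] → "'u'wcmk'hwcmk'yea'".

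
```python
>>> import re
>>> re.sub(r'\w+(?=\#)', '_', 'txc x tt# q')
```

Lookahead/lookbehind check context without consuming it, so the matched span excludes the asserted characters.
Matches: at [6:8] → 'tt'.
Each match is replaced by '_'.

'txc x _# q'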